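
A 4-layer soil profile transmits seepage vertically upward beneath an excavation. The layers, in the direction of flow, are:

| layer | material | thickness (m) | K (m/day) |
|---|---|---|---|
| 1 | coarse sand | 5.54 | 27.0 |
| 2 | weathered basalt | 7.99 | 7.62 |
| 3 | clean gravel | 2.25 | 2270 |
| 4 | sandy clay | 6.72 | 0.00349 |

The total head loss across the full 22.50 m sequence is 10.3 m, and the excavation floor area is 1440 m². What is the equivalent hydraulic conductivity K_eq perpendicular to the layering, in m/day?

Flow is perpendicular to layering, so the layers act in series and the equivalent K is the thickness-weighted harmonic mean.
Total thickness L = 5.54 + 7.99 + 2.25 + 6.72 = 22.50 m.
Σ(b_i/K_i) = 5.54/27.0 + 7.99/7.62 + 2.25/2270 + 6.72/0.00349 = 1927 d.
K_eq = L / Σ(b_i/K_i) = 22.50 / 1927 = 0.01168 m/day.

0.0117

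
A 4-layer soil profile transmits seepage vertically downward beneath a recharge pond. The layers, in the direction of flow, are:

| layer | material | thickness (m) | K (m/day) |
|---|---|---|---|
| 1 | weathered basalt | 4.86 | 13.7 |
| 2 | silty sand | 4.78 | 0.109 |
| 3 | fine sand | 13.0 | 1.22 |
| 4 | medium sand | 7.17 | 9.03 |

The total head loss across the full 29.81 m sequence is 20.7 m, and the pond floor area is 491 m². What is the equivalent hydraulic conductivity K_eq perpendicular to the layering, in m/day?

Flow is perpendicular to layering, so the layers act in series and the equivalent K is the thickness-weighted harmonic mean.
Total thickness L = 4.86 + 4.78 + 13.0 + 7.17 = 29.81 m.
Σ(b_i/K_i) = 4.86/13.7 + 4.78/0.109 + 13.0/1.22 + 7.17/9.03 = 55.66 d.
K_eq = L / Σ(b_i/K_i) = 29.81 / 55.66 = 0.5356 m/day.

0.536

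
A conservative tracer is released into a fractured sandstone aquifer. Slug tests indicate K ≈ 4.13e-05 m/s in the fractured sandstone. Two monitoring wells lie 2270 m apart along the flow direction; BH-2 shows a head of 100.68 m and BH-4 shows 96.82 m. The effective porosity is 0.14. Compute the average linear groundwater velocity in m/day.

0.0433

Convert K: 4.13e-05 m/s × 86400 = 3.568 m/day.
Hydraulic gradient i = (100.68 − 96.82) / 2270 = 3.86 / 2270 = 0.001700.
Darcy flux q = K · i = 3.568 × 0.001700 = 0.006068 m/day.
Seepage velocity v = q / n_e = 0.006068 / 0.14 = 0.04334 m/day.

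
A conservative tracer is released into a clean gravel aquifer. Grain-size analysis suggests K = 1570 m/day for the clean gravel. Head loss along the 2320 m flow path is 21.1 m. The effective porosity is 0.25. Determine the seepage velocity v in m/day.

57.1

Hydraulic gradient i = Δh / L = 21.1 / 2320 = 0.009095.
Darcy flux q = K · i = 1570 × 0.009095 = 14.28 m/day.
Seepage velocity v = q / n_e = 14.28 / 0.25 = 57.12 m/day.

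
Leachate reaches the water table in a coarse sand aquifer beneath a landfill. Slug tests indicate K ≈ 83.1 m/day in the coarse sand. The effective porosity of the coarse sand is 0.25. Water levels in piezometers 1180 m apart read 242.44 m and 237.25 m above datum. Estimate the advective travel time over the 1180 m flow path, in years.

Hydraulic gradient i = (242.44 − 237.25) / 1180 = 5.19 / 1180 = 0.004398.
Darcy flux q = K · i = 83.10 × 0.004398 = 0.3655 m/day.
Seepage velocity v = q / n_e = 0.3655 / 0.25 = 1.462 m/day.
Travel time t = L / v = 1180 / 1.462 = 807.1 days = 2.210 years.

2.21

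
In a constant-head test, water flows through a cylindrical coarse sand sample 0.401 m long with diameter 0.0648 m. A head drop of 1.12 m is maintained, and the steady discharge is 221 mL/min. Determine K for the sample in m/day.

34.5

Cross-sectional area A = π·(d/2)² = π × (0.0648/2)² = 0.003298 m².
Convert discharge: 221 mL/min = 3.683e-06 m³/s.
Darcy's law rearranged: K = Q·L / (A·Δh) = 3.683e-06 × 0.401 / (0.003298 × 1.12) = 0.0003999 m/s = 34.55 m/day.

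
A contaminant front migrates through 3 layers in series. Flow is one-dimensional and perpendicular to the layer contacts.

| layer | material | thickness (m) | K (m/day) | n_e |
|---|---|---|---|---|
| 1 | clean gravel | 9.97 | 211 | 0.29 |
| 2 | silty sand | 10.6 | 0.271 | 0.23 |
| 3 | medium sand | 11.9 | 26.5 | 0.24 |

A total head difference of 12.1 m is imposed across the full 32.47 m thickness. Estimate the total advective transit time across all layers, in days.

26.8

With flow normal to the layers, continuity requires the same specific discharge q through every layer.
Σ(b_i/K_i) = 9.97/211 + 10.6/0.271 + 11.9/26.5 = 39.61 d.
q = Δh / Σ(b_i/K_i) = 12.1 / 39.61 = 0.3055 m/day.
In each layer the seepage velocity is v_i = q/n_i, so the layer transit time is t_i = b_i·n_i / q:
  layer 1 (clean gravel): t_1 = 9.97 × 0.29 / 0.3055 = 9.465 d
  layer 2 (silty sand): t_2 = 10.6 × 0.23 / 0.3055 = 7.981 d
  layer 3 (medium sand): t_3 = 11.9 × 0.24 / 0.3055 = 9.349 d
Total t = Σ t_i = 26.80 days.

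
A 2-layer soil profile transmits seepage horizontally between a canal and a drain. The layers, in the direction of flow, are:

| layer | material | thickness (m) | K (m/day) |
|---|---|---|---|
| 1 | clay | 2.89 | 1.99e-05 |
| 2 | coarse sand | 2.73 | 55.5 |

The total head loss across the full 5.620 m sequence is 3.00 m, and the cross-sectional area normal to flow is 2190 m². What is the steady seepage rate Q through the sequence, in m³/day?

Flow is perpendicular to layering, so the layers act in series and the equivalent K is the thickness-weighted harmonic mean.
Total thickness L = 2.89 + 2.73 = 5.620 m.
Σ(b_i/K_i) = 2.89/1.99e-05 + 2.73/55.5 = 1.452e+05 d.
K_eq = L / Σ(b_i/K_i) = 5.620 / 1.452e+05 = 3.870e-05 m/day.
Q = K_eq · A · (Δh/L) = 3.870e-05 × 2190 × (3.00/5.620) = 0.04524 m³/day.

0.0452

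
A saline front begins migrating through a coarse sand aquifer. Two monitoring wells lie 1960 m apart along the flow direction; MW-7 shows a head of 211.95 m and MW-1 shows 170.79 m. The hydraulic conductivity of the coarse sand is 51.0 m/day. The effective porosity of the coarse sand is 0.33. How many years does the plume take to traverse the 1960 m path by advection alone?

1.65

Hydraulic gradient i = (211.95 − 170.79) / 1960 = 41.16 / 1960 = 0.02100.
Darcy flux q = K · i = 51.00 × 0.02100 = 1.071 m/day.
Seepage velocity v = q / n_e = 1.071 / 0.33 = 3.245 m/day.
Travel time t = L / v = 1960 / 3.245 = 603.9 days = 1.653 years.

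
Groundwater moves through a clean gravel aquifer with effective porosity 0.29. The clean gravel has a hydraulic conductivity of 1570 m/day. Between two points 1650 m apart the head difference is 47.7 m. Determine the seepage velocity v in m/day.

157

Hydraulic gradient i = Δh / L = 47.7 / 1650 = 0.02891.
Darcy flux q = K · i = 1570 × 0.02891 = 45.39 m/day.
Seepage velocity v = q / n_e = 45.39 / 0.29 = 156.5 m/day.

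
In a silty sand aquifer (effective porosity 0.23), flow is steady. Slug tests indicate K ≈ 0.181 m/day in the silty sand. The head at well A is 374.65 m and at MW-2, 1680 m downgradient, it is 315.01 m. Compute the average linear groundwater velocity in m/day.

Hydraulic gradient i = (374.65 − 315.01) / 1680 = 59.64 / 1680 = 0.03550.
Darcy flux q = K · i = 0.1810 × 0.03550 = 0.006426 m/day.
Seepage velocity v = q / n_e = 0.006426 / 0.23 = 0.02794 m/day.

0.0279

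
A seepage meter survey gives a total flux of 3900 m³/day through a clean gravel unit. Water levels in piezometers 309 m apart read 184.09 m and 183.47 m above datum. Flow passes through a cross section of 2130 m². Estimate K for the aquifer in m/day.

Hydraulic gradient i = (184.09 − 183.47) / 309 = 0.62 / 309 = 0.002006.
From Q = K·A·i, K = Q / (A·i) = 3900 / (2130 × 0.002006) = 912.5 m/day.

913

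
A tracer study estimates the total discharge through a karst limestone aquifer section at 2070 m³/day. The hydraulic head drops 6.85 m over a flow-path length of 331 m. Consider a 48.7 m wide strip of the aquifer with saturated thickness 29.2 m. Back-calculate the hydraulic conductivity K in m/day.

70.3

Cross-sectional area A = 48.7 × 29.2 = 1422 m².
Hydraulic gradient i = Δh / L = 6.85 / 331 = 0.02069.
From Q = K·A·i, K = Q / (A·i) = 2070 / (1422 × 0.02069) = 70.34 m/day.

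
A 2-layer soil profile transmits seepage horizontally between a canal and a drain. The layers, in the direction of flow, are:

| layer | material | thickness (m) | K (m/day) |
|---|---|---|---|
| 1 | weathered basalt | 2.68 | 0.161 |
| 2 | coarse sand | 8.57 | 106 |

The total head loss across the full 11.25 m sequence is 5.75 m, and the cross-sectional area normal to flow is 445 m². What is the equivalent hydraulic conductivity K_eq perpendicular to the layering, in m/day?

Flow is perpendicular to layering, so the layers act in series and the equivalent K is the thickness-weighted harmonic mean.
Total thickness L = 2.68 + 8.57 = 11.25 m.
Σ(b_i/K_i) = 2.68/0.161 + 8.57/106 = 16.73 d.
K_eq = L / Σ(b_i/K_i) = 11.25 / 16.73 = 0.6726 m/day.

0.673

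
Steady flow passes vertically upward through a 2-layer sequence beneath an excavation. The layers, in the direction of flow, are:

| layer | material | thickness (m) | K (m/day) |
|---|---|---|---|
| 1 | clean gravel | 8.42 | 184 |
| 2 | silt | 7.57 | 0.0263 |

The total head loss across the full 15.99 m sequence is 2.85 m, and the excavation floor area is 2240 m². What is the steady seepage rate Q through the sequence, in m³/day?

Flow is perpendicular to layering, so the layers act in series and the equivalent K is the thickness-weighted harmonic mean.
Total thickness L = 8.42 + 7.57 = 15.99 m.
Σ(b_i/K_i) = 8.42/184 + 7.57/0.0263 = 287.9 d.
K_eq = L / Σ(b_i/K_i) = 15.99 / 287.9 = 0.05554 m/day.
Q = K_eq · A · (Δh/L) = 0.05554 × 2240 × (2.85/15.99) = 22.18 m³/day.

22.2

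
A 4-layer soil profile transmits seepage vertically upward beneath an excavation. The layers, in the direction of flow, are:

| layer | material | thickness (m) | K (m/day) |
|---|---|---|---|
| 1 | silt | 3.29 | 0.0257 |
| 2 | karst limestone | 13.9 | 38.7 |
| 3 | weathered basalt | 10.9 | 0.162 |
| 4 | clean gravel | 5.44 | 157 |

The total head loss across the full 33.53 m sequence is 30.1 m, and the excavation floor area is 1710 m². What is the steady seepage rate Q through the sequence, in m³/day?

Flow is perpendicular to layering, so the layers act in series and the equivalent K is the thickness-weighted harmonic mean.
Total thickness L = 3.29 + 13.9 + 10.9 + 5.44 = 33.53 m.
Σ(b_i/K_i) = 3.29/0.0257 + 13.9/38.7 + 10.9/0.162 + 5.44/157 = 195.7 d.
K_eq = L / Σ(b_i/K_i) = 33.53 / 195.7 = 0.1713 m/day.
Q = K_eq · A · (Δh/L) = 0.1713 × 1710 × (30.1/33.53) = 263.0 m³/day.

263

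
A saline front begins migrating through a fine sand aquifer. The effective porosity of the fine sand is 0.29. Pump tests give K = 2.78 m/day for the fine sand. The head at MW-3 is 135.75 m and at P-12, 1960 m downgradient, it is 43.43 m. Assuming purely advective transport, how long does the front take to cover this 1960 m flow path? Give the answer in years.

11.9

Hydraulic gradient i = (135.75 − 43.43) / 1960 = 92.32 / 1960 = 0.04710.
Darcy flux q = K · i = 2.780 × 0.04710 = 0.1309 m/day.
Seepage velocity v = q / n_e = 0.1309 / 0.29 = 0.4515 m/day.
Travel time t = L / v = 1960 / 0.4515 = 4341 days = 11.88 years.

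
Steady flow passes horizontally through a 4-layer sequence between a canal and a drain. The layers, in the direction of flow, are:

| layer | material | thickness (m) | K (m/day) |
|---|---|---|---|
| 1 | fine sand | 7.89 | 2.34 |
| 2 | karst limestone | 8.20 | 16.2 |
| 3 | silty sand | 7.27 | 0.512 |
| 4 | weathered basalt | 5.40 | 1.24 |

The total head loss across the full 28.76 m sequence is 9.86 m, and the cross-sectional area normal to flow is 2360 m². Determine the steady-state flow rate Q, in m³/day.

1040

Flow is perpendicular to layering, so the layers act in series and the equivalent K is the thickness-weighted harmonic mean.
Total thickness L = 7.89 + 8.20 + 7.27 + 5.40 = 28.76 m.
Σ(b_i/K_i) = 7.89/2.34 + 8.20/16.2 + 7.27/0.512 + 5.40/1.24 = 22.43 d.
K_eq = L / Σ(b_i/K_i) = 28.76 / 22.43 = 1.282 m/day.
Q = K_eq · A · (Δh/L) = 1.282 × 2360 × (9.86/28.76) = 1037 m³/day.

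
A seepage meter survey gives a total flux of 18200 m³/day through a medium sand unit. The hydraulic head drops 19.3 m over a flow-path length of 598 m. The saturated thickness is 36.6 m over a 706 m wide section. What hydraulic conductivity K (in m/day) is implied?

Cross-sectional area A = 706 × 36.6 = 25840 m².
Hydraulic gradient i = Δh / L = 19.3 / 598 = 0.03227.
From Q = K·A·i, K = Q / (A·i) = 18200 / (25840 × 0.03227) = 21.82 m/day.

21.8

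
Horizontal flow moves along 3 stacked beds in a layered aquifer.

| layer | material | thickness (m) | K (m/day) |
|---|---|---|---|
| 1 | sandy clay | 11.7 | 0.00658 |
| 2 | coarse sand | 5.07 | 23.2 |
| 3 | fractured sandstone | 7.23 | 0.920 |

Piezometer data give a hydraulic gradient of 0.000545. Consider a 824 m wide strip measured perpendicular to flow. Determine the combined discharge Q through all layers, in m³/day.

55.8

Flow is parallel to layering, so each bed carries its own Darcy discharge and the transmissivities add.
Σ(K_i·b_i) = 0.00658×11.7 + 23.2×5.07 + 0.920×7.23 = 124.4 m²/day.
Hydraulic gradient i = 0.000545.
Q = Σ(K_i·b_i) · W · i = 124.4 × 824 × 0.0005450 = 55.84 m³/day.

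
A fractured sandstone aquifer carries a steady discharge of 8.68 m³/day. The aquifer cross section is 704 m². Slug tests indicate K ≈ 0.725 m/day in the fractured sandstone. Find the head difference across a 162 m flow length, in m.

2.76

From Q = K·A·i, i = Q / (K·A) = 8.68 / (0.7250 × 704.0) = 0.01701.
Head loss Δh = i · L = 0.01701 × 162 = 2.755 m.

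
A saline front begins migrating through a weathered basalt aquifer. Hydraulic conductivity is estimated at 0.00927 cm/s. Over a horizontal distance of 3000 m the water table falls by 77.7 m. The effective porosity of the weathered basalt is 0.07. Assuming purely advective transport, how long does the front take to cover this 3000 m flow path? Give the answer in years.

Convert K: 0.00927 cm/s × 864 = 8.009 m/day.
Hydraulic gradient i = Δh / L = 77.7 / 3000 = 0.02590.
Darcy flux q = K · i = 8.009 × 0.02590 = 0.2074 m/day.
Seepage velocity v = q / n_e = 0.2074 / 0.07 = 2.963 m/day.
Travel time t = L / v = 3000 / 2.963 = 1012 days = 2.772 years.

2.77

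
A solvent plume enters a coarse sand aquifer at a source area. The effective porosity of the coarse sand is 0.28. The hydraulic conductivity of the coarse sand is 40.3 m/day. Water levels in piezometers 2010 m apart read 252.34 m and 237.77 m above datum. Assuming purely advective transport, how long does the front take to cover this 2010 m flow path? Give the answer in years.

Hydraulic gradient i = (252.34 − 237.77) / 2010 = 14.57 / 2010 = 0.007249.
Darcy flux q = K · i = 40.30 × 0.007249 = 0.2921 m/day.
Seepage velocity v = q / n_e = 0.2921 / 0.28 = 1.043 m/day.
Travel time t = L / v = 2010 / 1.043 = 1927 days = 5.275 years.

5.27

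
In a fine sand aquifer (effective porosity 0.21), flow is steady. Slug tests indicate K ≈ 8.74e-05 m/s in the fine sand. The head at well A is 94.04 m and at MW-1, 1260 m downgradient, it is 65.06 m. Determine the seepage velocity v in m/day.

0.827

Convert K: 8.74e-05 m/s × 86400 = 7.551 m/day.
Hydraulic gradient i = (94.04 − 65.06) / 1260 = 28.98 / 1260 = 0.02300.
Darcy flux q = K · i = 7.551 × 0.02300 = 0.1737 m/day.
Seepage velocity v = q / n_e = 0.1737 / 0.21 = 0.8271 m/day.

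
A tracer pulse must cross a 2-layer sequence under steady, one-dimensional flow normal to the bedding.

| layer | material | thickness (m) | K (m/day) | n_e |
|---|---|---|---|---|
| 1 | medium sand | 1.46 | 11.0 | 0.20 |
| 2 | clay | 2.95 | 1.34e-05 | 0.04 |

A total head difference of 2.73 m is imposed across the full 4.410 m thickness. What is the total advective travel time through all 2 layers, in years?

90.5

With flow normal to the layers, continuity requires the same specific discharge q through every layer.
Σ(b_i/K_i) = 1.46/11.0 + 2.95/1.34e-05 = 2.201e+05 d.
q = Δh / Σ(b_i/K_i) = 2.73 / 2.201e+05 = 1.240e-05 m/day.
In each layer the seepage velocity is v_i = q/n_i, so the layer transit time is t_i = b_i·n_i / q:
  layer 1 (medium sand): t_1 = 1.46 × 0.20 / 1.240e-05 = 23547 d
  layer 2 (clay): t_2 = 2.95 × 0.04 / 1.240e-05 = 9516 d
Total t = Σ t_i = 33063 days = 90.52 years.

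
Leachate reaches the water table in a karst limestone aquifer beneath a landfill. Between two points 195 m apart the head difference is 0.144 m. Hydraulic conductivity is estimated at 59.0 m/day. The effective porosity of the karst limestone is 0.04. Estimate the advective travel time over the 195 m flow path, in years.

Hydraulic gradient i = Δh / L = 0.144 / 195 = 0.0007385.
Darcy flux q = K · i = 59.00 × 0.0007385 = 0.04357 m/day.
Seepage velocity v = q / n_e = 0.04357 / 0.04 = 1.089 m/day.
Travel time t = L / v = 195 / 1.089 = 179.0 days = 0.4901 years.

0.490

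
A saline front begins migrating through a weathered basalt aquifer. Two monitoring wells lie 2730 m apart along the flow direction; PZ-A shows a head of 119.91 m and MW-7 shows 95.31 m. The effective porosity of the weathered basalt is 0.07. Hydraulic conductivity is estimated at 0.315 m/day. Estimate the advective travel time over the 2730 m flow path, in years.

184

Hydraulic gradient i = (119.91 − 95.31) / 2730 = 24.6 / 2730 = 0.009011.
Darcy flux q = K · i = 0.3150 × 0.009011 = 0.002838 m/day.
Seepage velocity v = q / n_e = 0.002838 / 0.07 = 0.04055 m/day.
Travel time t = L / v = 2730 / 0.04055 = 67325 days = 184.3 years.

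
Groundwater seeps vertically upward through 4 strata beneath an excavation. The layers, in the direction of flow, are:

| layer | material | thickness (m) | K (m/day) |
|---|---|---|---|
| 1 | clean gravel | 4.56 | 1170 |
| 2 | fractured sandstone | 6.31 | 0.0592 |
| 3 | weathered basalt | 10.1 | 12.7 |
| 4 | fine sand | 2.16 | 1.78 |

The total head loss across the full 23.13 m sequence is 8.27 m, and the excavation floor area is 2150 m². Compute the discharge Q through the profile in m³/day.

Flow is perpendicular to layering, so the layers act in series and the equivalent K is the thickness-weighted harmonic mean.
Total thickness L = 4.56 + 6.31 + 10.1 + 2.16 = 23.13 m.
Σ(b_i/K_i) = 4.56/1170 + 6.31/0.0592 + 10.1/12.7 + 2.16/1.78 = 108.6 d.
K_eq = L / Σ(b_i/K_i) = 23.13 / 108.6 = 0.2130 m/day.
Q = K_eq · A · (Δh/L) = 0.2130 × 2150 × (8.27/23.13) = 163.7 m³/day.

164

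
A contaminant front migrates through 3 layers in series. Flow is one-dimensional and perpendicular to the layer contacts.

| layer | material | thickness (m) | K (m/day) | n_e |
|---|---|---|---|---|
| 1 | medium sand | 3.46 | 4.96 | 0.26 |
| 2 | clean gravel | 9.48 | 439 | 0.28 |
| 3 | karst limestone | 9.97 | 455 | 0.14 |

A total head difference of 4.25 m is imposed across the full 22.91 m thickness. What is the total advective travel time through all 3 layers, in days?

With flow normal to the layers, continuity requires the same specific discharge q through every layer.
Σ(b_i/K_i) = 3.46/4.96 + 9.48/439 + 9.97/455 = 0.7411 d.
q = Δh / Σ(b_i/K_i) = 4.25 / 0.7411 = 5.735 m/day.
In each layer the seepage velocity is v_i = q/n_i, so the layer transit time is t_i = b_i·n_i / q:
  layer 1 (medium sand): t_1 = 3.46 × 0.26 / 5.735 = 0.1569 d
  layer 2 (clean gravel): t_2 = 9.48 × 0.28 / 5.735 = 0.4629 d
  layer 3 (karst limestone): t_3 = 9.97 × 0.14 / 5.735 = 0.2434 d
Total t = Σ t_i = 0.8631 days.

0.863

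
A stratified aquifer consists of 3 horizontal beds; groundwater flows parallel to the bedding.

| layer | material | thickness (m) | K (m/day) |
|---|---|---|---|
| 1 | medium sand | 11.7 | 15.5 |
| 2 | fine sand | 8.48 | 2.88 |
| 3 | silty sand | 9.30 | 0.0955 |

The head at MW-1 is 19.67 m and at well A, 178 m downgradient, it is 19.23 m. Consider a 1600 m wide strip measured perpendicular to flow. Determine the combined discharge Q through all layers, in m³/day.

817

Flow is parallel to layering, so each bed carries its own Darcy discharge and the transmissivities add.
Σ(K_i·b_i) = 15.5×11.7 + 2.88×8.48 + 0.0955×9.30 = 206.7 m²/day.
Hydraulic gradient i = (19.67 − 19.23) / 178 = 0.44 / 178 = 0.002472.
Q = Σ(K_i·b_i) · W · i = 206.7 × 1600 × 0.002472 = 817.4 m³/day.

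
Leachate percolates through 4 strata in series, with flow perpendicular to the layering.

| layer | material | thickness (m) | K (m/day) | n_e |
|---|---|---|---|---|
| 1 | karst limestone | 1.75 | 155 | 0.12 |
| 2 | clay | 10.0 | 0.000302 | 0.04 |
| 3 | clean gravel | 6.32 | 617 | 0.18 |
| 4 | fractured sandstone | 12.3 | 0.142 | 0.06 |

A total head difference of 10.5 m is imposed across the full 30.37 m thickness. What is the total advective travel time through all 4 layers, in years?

With flow normal to the layers, continuity requires the same specific discharge q through every layer.
Σ(b_i/K_i) = 1.75/155 + 10.0/0.000302 + 6.32/617 + 12.3/0.142 = 33199 d.
q = Δh / Σ(b_i/K_i) = 10.5 / 33199 = 0.0003163 m/day.
In each layer the seepage velocity is v_i = q/n_i, so the layer transit time is t_i = b_i·n_i / q:
  layer 1 (karst limestone): t_1 = 1.75 × 0.12 / 0.0003163 = 664.0 d
  layer 2 (clay): t_2 = 10.0 × 0.04 / 0.0003163 = 1265 d
  layer 3 (clean gravel): t_3 = 6.32 × 0.18 / 0.0003163 = 3597 d
  layer 4 (fractured sandstone): t_4 = 12.3 × 0.06 / 0.0003163 = 2333 d
Total t = Σ t_i = 7859 days = 21.52 years.

21.5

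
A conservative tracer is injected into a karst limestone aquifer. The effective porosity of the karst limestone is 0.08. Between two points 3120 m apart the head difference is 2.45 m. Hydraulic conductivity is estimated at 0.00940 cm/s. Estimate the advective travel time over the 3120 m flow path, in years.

107

Convert K: 0.00940 cm/s × 864 = 8.122 m/day.
Hydraulic gradient i = Δh / L = 2.45 / 3120 = 0.0007853.
Darcy flux q = K · i = 8.122 × 0.0007853 = 0.006378 m/day.
Seepage velocity v = q / n_e = 0.006378 / 0.08 = 0.07972 m/day.
Travel time t = L / v = 3120 / 0.07972 = 39137 days = 107.2 years.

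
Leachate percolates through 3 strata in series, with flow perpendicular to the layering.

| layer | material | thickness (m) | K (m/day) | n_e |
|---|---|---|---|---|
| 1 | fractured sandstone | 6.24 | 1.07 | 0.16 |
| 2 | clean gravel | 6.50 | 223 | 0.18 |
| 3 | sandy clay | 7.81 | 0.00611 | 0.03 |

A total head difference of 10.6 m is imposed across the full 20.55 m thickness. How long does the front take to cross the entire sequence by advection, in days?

291

With flow normal to the layers, continuity requires the same specific discharge q through every layer.
Σ(b_i/K_i) = 6.24/1.07 + 6.50/223 + 7.81/0.00611 = 1284 d.
q = Δh / Σ(b_i/K_i) = 10.6 / 1284 = 0.008255 m/day.
In each layer the seepage velocity is v_i = q/n_i, so the layer transit time is t_i = b_i·n_i / q:
  layer 1 (fractured sandstone): t_1 = 6.24 × 0.16 / 0.008255 = 120.9 d
  layer 2 (clean gravel): t_2 = 6.50 × 0.18 / 0.008255 = 141.7 d
  layer 3 (sandy clay): t_3 = 7.81 × 0.03 / 0.008255 = 28.38 d
Total t = Σ t_i = 291.1 days.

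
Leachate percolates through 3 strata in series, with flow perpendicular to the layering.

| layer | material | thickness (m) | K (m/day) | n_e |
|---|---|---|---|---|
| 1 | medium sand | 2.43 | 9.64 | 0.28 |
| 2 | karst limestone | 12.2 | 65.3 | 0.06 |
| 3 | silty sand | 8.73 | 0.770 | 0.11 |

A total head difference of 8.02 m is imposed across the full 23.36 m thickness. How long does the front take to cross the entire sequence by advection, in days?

With flow normal to the layers, continuity requires the same specific discharge q through every layer.
Σ(b_i/K_i) = 2.43/9.64 + 12.2/65.3 + 8.73/0.770 = 11.78 d.
q = Δh / Σ(b_i/K_i) = 8.02 / 11.78 = 0.6810 m/day.
In each layer the seepage velocity is v_i = q/n_i, so the layer transit time is t_i = b_i·n_i / q:
  layer 1 (medium sand): t_1 = 2.43 × 0.28 / 0.6810 = 0.9991 d
  layer 2 (karst limestone): t_2 = 12.2 × 0.06 / 0.6810 = 1.075 d
  layer 3 (silty sand): t_3 = 8.73 × 0.11 / 0.6810 = 1.410 d
Total t = Σ t_i = 3.484 days.

3.48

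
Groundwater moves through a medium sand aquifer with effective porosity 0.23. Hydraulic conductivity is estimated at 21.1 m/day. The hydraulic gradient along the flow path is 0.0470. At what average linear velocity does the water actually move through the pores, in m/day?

4.31

Hydraulic gradient i = 0.0470.
Darcy flux q = K · i = 21.10 × 0.04700 = 0.9917 m/day.
Seepage velocity v = q / n_e = 0.9917 / 0.23 = 4.312 m/day.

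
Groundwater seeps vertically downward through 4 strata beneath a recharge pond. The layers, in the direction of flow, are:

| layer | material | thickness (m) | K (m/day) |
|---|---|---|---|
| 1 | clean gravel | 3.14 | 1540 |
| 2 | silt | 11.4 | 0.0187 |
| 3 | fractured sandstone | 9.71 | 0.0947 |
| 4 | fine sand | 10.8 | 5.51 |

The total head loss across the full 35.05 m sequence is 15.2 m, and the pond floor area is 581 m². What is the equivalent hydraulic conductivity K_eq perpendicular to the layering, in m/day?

0.0491

Flow is perpendicular to layering, so the layers act in series and the equivalent K is the thickness-weighted harmonic mean.
Total thickness L = 3.14 + 11.4 + 9.71 + 10.8 = 35.05 m.
Σ(b_i/K_i) = 3.14/1540 + 11.4/0.0187 + 9.71/0.0947 + 10.8/5.51 = 714.1 d.
K_eq = L / Σ(b_i/K_i) = 35.05 / 714.1 = 0.04908 m/day.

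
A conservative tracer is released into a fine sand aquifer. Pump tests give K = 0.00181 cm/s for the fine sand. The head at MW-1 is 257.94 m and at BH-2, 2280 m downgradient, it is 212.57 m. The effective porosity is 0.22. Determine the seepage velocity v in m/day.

Convert K: 0.00181 cm/s × 864 = 1.564 m/day.
Hydraulic gradient i = (257.94 − 212.57) / 2280 = 45.37 / 2280 = 0.01990.
Darcy flux q = K · i = 1.564 × 0.01990 = 0.03112 m/day.
Seepage velocity v = q / n_e = 0.03112 / 0.22 = 0.1415 m/day.

0.141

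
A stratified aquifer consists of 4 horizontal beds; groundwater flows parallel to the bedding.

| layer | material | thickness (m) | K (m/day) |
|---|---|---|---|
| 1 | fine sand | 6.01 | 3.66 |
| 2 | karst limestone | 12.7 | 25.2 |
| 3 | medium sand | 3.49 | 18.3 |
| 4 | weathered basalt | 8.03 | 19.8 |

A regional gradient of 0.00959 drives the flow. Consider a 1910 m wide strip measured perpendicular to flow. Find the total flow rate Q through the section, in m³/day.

Flow is parallel to layering, so each bed carries its own Darcy discharge and the transmissivities add.
Σ(K_i·b_i) = 3.66×6.01 + 25.2×12.7 + 18.3×3.49 + 19.8×8.03 = 564.9 m²/day.
Hydraulic gradient i = 0.00959.
Q = Σ(K_i·b_i) · W · i = 564.9 × 1910 × 0.009590 = 10347 m³/day.

10300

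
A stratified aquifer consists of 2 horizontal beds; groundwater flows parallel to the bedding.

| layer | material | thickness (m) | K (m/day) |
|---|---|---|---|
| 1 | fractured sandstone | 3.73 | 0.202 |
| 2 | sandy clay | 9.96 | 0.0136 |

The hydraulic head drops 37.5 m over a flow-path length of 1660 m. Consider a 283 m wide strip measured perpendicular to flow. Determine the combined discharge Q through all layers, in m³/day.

Flow is parallel to layering, so each bed carries its own Darcy discharge and the transmissivities add.
Σ(K_i·b_i) = 0.202×3.73 + 0.0136×9.96 = 0.8889 m²/day.
Hydraulic gradient i = Δh / L = 37.5 / 1660 = 0.02259.
Q = Σ(K_i·b_i) · W · i = 0.8889 × 283 × 0.02259 = 5.683 m³/day.

5.68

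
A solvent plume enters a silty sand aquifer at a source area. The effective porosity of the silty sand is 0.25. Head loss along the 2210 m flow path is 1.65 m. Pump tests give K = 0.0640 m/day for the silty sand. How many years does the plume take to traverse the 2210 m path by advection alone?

Hydraulic gradient i = Δh / L = 1.65 / 2210 = 0.0007466.
Darcy flux q = K · i = 0.06400 × 0.0007466 = 4.778e-05 m/day.
Seepage velocity v = q / n_e = 4.778e-05 / 0.25 = 0.0001911 m/day.
Travel time t = L / v = 2210 / 0.0001911 = 1.156e+07 days = 31657 years.

31700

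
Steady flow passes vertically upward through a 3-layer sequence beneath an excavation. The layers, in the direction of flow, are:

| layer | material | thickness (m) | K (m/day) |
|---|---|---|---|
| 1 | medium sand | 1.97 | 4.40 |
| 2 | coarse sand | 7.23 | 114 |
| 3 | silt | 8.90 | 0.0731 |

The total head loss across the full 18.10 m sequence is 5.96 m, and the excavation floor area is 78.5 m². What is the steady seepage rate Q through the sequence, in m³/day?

Flow is perpendicular to layering, so the layers act in series and the equivalent K is the thickness-weighted harmonic mean.
Total thickness L = 1.97 + 7.23 + 8.90 = 18.10 m.
Σ(b_i/K_i) = 1.97/4.40 + 7.23/114 + 8.90/0.0731 = 122.3 d.
K_eq = L / Σ(b_i/K_i) = 18.10 / 122.3 = 0.1480 m/day.
Q = K_eq · A · (Δh/L) = 0.1480 × 78.5 × (5.96/18.10) = 3.827 m³/day.

3.83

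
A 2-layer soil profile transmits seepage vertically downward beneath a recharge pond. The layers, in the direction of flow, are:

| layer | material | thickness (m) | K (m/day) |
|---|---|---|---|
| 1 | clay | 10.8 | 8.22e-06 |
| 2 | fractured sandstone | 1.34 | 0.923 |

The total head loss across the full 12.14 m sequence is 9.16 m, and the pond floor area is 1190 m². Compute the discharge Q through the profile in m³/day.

0.00830

Flow is perpendicular to layering, so the layers act in series and the equivalent K is the thickness-weighted harmonic mean.
Total thickness L = 10.8 + 1.34 = 12.14 m.
Σ(b_i/K_i) = 10.8/8.22e-06 + 1.34/0.923 = 1.314e+06 d.
K_eq = L / Σ(b_i/K_i) = 12.14 / 1.314e+06 = 9.240e-06 m/day.
Q = K_eq · A · (Δh/L) = 9.240e-06 × 1190 × (9.16/12.14) = 0.008296 m³/day.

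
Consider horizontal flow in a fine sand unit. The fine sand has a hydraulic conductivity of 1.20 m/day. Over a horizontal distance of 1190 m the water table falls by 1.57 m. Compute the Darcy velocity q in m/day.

Hydraulic gradient i = Δh / L = 1.57 / 1190 = 0.001319.
Specific discharge q = K · i = 1.200 × 0.001319 = 0.001583 m/day.

0.00158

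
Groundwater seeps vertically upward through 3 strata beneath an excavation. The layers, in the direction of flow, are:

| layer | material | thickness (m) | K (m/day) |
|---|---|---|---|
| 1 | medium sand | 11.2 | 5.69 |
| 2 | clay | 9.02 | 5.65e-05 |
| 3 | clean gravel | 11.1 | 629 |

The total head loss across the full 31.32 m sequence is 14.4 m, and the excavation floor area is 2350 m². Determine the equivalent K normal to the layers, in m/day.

0.000196

Flow is perpendicular to layering, so the layers act in series and the equivalent K is the thickness-weighted harmonic mean.
Total thickness L = 11.2 + 9.02 + 11.1 = 31.32 m.
Σ(b_i/K_i) = 11.2/5.69 + 9.02/5.65e-05 + 11.1/629 = 1.596e+05 d.
K_eq = L / Σ(b_i/K_i) = 31.32 / 1.596e+05 = 0.0001962 m/day.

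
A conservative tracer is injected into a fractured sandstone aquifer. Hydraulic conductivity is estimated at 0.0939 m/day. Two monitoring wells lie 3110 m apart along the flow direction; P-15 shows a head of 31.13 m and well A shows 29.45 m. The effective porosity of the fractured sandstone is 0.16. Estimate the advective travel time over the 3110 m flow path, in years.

26900

Hydraulic gradient i = (31.13 − 29.45) / 3110 = 1.68 / 3110 = 0.0005402.
Darcy flux q = K · i = 0.09390 × 0.0005402 = 5.072e-05 m/day.
Seepage velocity v = q / n_e = 5.072e-05 / 0.16 = 0.0003170 m/day.
Travel time t = L / v = 3110 / 0.0003170 = 9.810e+06 days = 26858 years.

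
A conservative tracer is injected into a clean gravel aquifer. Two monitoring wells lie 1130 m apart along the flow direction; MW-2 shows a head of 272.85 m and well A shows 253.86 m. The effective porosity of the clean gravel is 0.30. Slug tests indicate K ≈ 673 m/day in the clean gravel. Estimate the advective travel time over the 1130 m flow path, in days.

Hydraulic gradient i = (272.85 − 253.86) / 1130 = 18.99 / 1130 = 0.01681.
Darcy flux q = K · i = 673.0 × 0.01681 = 11.31 m/day.
Seepage velocity v = q / n_e = 11.31 / 0.30 = 37.70 m/day.
Travel time t = L / v = 1130 / 37.70 = 29.97 days.

30.0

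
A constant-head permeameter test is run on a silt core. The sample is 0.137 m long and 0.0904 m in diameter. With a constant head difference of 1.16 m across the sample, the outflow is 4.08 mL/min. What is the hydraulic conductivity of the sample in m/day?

0.108

Cross-sectional area A = π·(d/2)² = π × (0.0904/2)² = 0.006418 m².
Convert discharge: 4.08 mL/min = 6.800e-08 m³/s.
Darcy's law rearranged: K = Q·L / (A·Δh) = 6.800e-08 × 0.137 / (0.006418 × 1.16) = 1.251e-06 m/s = 0.1081 m/day.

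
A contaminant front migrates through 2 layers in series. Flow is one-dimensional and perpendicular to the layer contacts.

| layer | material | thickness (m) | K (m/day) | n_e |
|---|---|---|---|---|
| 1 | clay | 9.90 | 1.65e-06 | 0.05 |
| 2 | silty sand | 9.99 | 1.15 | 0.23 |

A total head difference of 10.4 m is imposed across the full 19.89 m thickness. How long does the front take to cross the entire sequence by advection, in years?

With flow normal to the layers, continuity requires the same specific discharge q through every layer.
Σ(b_i/K_i) = 9.90/1.65e-06 + 9.99/1.15 = 6.000e+06 d.
q = Δh / Σ(b_i/K_i) = 10.4 / 6.000e+06 = 1.733e-06 m/day.
In each layer the seepage velocity is v_i = q/n_i, so the layer transit time is t_i = b_i·n_i / q:
  layer 1 (clay): t_1 = 9.90 × 0.05 / 1.733e-06 = 2.856e+05 d
  layer 2 (silty sand): t_2 = 9.99 × 0.23 / 1.733e-06 = 1.326e+06 d
Total t = Σ t_i = 1.611e+06 days = 4411 years.

4410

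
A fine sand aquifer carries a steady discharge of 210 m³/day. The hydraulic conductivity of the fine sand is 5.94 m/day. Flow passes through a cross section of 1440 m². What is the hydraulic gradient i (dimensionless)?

From Q = K·A·i, i = Q / (K·A) = 210 / (5.940 × 1440) = 0.02455.

0.0246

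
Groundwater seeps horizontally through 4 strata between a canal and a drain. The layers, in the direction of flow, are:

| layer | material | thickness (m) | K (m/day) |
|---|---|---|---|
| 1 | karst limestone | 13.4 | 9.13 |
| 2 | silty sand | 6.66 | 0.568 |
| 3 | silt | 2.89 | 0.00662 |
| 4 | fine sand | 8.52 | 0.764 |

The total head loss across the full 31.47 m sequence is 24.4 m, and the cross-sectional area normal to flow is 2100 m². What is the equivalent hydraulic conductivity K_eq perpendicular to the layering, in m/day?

0.0683

Flow is perpendicular to layering, so the layers act in series and the equivalent K is the thickness-weighted harmonic mean.
Total thickness L = 13.4 + 6.66 + 2.89 + 8.52 = 31.47 m.
Σ(b_i/K_i) = 13.4/9.13 + 6.66/0.568 + 2.89/0.00662 + 8.52/0.764 = 460.9 d.
K_eq = L / Σ(b_i/K_i) = 31.47 / 460.9 = 0.06828 m/day.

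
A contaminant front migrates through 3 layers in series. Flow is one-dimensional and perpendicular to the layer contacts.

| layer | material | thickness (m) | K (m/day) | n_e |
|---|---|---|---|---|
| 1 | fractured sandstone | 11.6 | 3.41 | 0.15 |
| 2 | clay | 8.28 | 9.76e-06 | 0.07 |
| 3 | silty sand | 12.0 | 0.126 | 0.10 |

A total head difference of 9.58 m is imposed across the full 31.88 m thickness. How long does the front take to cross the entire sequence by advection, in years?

853

With flow normal to the layers, continuity requires the same specific discharge q through every layer.
Σ(b_i/K_i) = 11.6/3.41 + 8.28/9.76e-06 + 12.0/0.126 = 8.485e+05 d.
q = Δh / Σ(b_i/K_i) = 9.58 / 8.485e+05 = 1.129e-05 m/day.
In each layer the seepage velocity is v_i = q/n_i, so the layer transit time is t_i = b_i·n_i / q:
  layer 1 (fractured sandstone): t_1 = 11.6 × 0.15 / 1.129e-05 = 1.541e+05 d
  layer 2 (clay): t_2 = 8.28 × 0.07 / 1.129e-05 = 51333 d
  layer 3 (silty sand): t_3 = 12.0 × 0.10 / 1.129e-05 = 1.063e+05 d
Total t = Σ t_i = 3.117e+05 days = 853.4 years.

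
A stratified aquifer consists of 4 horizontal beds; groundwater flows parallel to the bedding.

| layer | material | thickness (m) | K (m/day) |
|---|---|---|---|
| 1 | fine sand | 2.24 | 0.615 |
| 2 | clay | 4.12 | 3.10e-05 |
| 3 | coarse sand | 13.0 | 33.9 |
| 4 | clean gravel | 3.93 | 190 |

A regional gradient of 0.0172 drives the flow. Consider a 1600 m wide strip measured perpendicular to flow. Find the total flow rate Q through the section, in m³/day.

32700

Flow is parallel to layering, so each bed carries its own Darcy discharge and the transmissivities add.
Σ(K_i·b_i) = 0.615×2.24 + 3.10e-05×4.12 + 33.9×13.0 + 190×3.93 = 1189 m²/day.
Hydraulic gradient i = 0.0172.
Q = Σ(K_i·b_i) · W · i = 1189 × 1600 × 0.01720 = 32715 m³/day.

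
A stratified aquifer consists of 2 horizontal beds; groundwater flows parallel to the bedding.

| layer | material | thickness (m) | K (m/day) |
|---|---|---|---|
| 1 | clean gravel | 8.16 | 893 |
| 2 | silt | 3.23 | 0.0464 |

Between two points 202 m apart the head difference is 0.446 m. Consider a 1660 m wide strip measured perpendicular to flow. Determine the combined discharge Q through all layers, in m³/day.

Flow is parallel to layering, so each bed carries its own Darcy discharge and the transmissivities add.
Σ(K_i·b_i) = 893×8.16 + 0.0464×3.23 = 7287 m²/day.
Hydraulic gradient i = Δh / L = 0.446 / 202 = 0.002208.
Q = Σ(K_i·b_i) · W · i = 7287 × 1660 × 0.002208 = 26708 m³/day.

26700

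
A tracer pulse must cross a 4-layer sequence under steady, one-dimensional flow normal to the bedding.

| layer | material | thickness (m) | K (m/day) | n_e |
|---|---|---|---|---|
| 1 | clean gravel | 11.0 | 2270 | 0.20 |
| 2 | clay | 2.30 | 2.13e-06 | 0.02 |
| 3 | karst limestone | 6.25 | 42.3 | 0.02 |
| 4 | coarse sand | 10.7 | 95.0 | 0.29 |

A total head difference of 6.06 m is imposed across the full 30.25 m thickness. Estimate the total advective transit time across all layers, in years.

With flow normal to the layers, continuity requires the same specific discharge q through every layer.
Σ(b_i/K_i) = 11.0/2270 + 2.30/2.13e-06 + 6.25/42.3 + 10.7/95.0 = 1.080e+06 d.
q = Δh / Σ(b_i/K_i) = 6.06 / 1.080e+06 = 5.612e-06 m/day.
In each layer the seepage velocity is v_i = q/n_i, so the layer transit time is t_i = b_i·n_i / q:
  layer 1 (clean gravel): t_1 = 11.0 × 0.20 / 5.612e-06 = 3.920e+05 d
  layer 2 (clay): t_2 = 2.30 × 0.02 / 5.612e-06 = 8197 d
  layer 3 (karst limestone): t_3 = 6.25 × 0.02 / 5.612e-06 = 22273 d
  layer 4 (coarse sand): t_4 = 10.7 × 0.29 / 5.612e-06 = 5.529e+05 d
Total t = Σ t_i = 9.754e+05 days = 2670 years.

2670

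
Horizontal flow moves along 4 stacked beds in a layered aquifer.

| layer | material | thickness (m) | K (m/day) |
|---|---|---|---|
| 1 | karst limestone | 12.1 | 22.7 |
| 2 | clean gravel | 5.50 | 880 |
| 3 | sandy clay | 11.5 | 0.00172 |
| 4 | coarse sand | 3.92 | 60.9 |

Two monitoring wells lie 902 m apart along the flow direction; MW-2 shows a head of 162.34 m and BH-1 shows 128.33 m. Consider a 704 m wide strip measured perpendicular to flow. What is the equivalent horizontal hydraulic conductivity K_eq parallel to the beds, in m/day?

Flow is parallel to layering, so each bed carries its own Darcy discharge and the transmissivities add.
Σ(K_i·b_i) = 22.7×12.1 + 880×5.50 + 0.00172×11.5 + 60.9×3.92 = 5353 m²/day.
Total thickness b = 33.02 m, so K_eq = Σ(K_i·b_i)/b = 162.1 m/day.

162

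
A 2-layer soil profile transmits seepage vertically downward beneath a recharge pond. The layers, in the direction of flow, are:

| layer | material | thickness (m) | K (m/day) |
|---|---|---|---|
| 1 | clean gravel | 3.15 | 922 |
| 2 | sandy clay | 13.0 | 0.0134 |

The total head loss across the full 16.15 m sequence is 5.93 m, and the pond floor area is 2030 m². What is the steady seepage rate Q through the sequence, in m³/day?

Flow is perpendicular to layering, so the layers act in series and the equivalent K is the thickness-weighted harmonic mean.
Total thickness L = 3.15 + 13.0 = 16.15 m.
Σ(b_i/K_i) = 3.15/922 + 13.0/0.0134 = 970.2 d.
K_eq = L / Σ(b_i/K_i) = 16.15 / 970.2 = 0.01665 m/day.
Q = K_eq · A · (Δh/L) = 0.01665 × 2030 × (5.93/16.15) = 12.41 m³/day.

12.4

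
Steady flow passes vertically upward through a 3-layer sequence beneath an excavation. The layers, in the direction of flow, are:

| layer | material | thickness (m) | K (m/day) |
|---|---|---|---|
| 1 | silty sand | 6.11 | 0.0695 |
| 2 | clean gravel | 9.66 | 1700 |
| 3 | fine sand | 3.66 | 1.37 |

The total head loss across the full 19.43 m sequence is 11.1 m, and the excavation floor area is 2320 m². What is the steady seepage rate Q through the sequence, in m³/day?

284

Flow is perpendicular to layering, so the layers act in series and the equivalent K is the thickness-weighted harmonic mean.
Total thickness L = 6.11 + 9.66 + 3.66 = 19.43 m.
Σ(b_i/K_i) = 6.11/0.0695 + 9.66/1700 + 3.66/1.37 = 90.59 d.
K_eq = L / Σ(b_i/K_i) = 19.43 / 90.59 = 0.2145 m/day.
Q = K_eq · A · (Δh/L) = 0.2145 × 2320 × (11.1/19.43) = 284.3 m³/day.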